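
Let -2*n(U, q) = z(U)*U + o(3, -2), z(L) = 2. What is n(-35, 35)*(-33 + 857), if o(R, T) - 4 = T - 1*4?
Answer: 29664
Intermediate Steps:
o(R, T) = T (o(R, T) = 4 + (T - 1*4) = 4 + (T - 4) = 4 + (-4 + T) = T)
n(U, q) = 1 - U (n(U, q) = -(2*U - 2)/2 = -(-2 + 2*U)/2 = 1 - U)
n(-35, 35)*(-33 + 857) = (1 - 1*(-35))*(-33 + 857) = (1 + 35)*824 = 36*824 = 29664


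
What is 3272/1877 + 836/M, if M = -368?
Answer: -91269/172684 ≈ -0.52853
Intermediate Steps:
3272/1877 + 836/M = 3272/1877 + 836/(-368) = 3272*(1/1877) + 836*(-1/368) = 3272/1877 - 209/92 = -91269/172684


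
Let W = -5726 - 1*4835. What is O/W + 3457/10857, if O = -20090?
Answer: 254626507/114660777 ≈ 2.2207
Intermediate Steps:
W = -10561 (W = -5726 - 4835 = -10561)
O/W + 3457/10857 = -20090/(-10561) + 3457/10857 = -20090*(-1/10561) + 3457*(1/10857) = 20090/10561 + 3457/10857 = 254626507/114660777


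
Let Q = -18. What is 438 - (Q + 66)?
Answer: 390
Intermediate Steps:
438 - (Q + 66) = 438 - (-18 + 66) = 438 - 1*48 = 438 - 48 = 390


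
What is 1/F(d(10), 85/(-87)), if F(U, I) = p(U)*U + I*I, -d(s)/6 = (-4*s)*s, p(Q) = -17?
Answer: -7569/308807975 ≈ -2.4510e-5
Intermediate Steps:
d(s) = 24*s² (d(s) = -6*(-4*s)*s = -(-24)*s² = 24*s²)
F(U, I) = I² - 17*U (F(U, I) = -17*U + I*I = -17*U + I² = I² - 17*U)
1/F(d(10), 85/(-87)) = 1/((85/(-87))² - 408*10²) = 1/((85*(-1/87))² - 408*100) = 1/((-85/87)² - 17*2400) = 1/(7225/7569 - 40800) = 1/(-308807975/7569) = -7569/308807975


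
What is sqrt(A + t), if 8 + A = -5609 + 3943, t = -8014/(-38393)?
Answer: 2*I*sqrt(616801474531)/38393 ≈ 40.912*I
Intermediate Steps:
t = 8014/38393 (t = -8014*(-1/38393) = 8014/38393 ≈ 0.20874)
A = -1674 (A = -8 + (-5609 + 3943) = -8 - 1666 = -1674)
sqrt(A + t) = sqrt(-1674 + 8014/38393) = sqrt(-64261868/38393) = 2*I*sqrt(616801474531)/38393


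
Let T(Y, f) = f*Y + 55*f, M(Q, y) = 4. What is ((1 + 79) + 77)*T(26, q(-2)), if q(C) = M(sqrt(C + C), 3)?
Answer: 50868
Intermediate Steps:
q(C) = 4
T(Y, f) = 55*f + Y*f (T(Y, f) = Y*f + 55*f = 55*f + Y*f)
((1 + 79) + 77)*T(26, q(-2)) = ((1 + 79) + 77)*(4*(55 + 26)) = (80 + 77)*(4*81) = 157*324 = 50868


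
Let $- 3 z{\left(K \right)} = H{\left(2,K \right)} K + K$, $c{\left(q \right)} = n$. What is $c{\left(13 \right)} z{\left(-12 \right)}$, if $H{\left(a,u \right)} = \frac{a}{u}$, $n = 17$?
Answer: $\frac{170}{3} \approx 56.667$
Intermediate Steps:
$c{\left(q \right)} = 17$
$z{\left(K \right)} = - \frac{2}{3} - \frac{K}{3}$ ($z{\left(K \right)} = - \frac{\frac{2}{K} K + K}{3} = - \frac{2 + K}{3} = - \frac{2}{3} - \frac{K}{3}$)
$c{\left(13 \right)} z{\left(-12 \right)} = 17 \left(- \frac{2}{3} - -4\right) = 17 \left(- \frac{2}{3} + 4\right) = 17 \cdot \frac{10}{3} = \frac{170}{3}$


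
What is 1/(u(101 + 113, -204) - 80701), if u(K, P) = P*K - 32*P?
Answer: -1/117829 ≈ -8.4869e-6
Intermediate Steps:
u(K, P) = -32*P + K*P (u(K, P) = K*P - 32*P = -32*P + K*P)
1/(u(101 + 113, -204) - 80701) = 1/(-204*(-32 + (101 + 113)) - 80701) = 1/(-204*(-32 + 214) - 80701) = 1/(-204*182 - 80701) = 1/(-37128 - 80701) = 1/(-117829) = -1/117829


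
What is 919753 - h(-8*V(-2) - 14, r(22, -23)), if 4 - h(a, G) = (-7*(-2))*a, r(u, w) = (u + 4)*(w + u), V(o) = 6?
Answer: 918881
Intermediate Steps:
r(u, w) = (4 + u)*(u + w)
h(a, G) = 4 - 14*a (h(a, G) = 4 - (-7*(-2))*a = 4 - 14*a)
919753 - h(-8*V(-2) - 14, r(22, -23)) = 919753 - (4 - 14*(-8*6 - 14)) = 919753 - (4 - 14*(-48 - 14)) = 919753 - (4 - 14*(-62)) = 919753 - (4 + 868) = 919753 - 1*872 = 919753 - 872 = 918881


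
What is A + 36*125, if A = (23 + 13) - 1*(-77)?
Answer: 4613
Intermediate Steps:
A = 113 (A = 36 + 77 = 113)
A + 36*125 = 113 + 36*125 = 113 + 4500 = 4613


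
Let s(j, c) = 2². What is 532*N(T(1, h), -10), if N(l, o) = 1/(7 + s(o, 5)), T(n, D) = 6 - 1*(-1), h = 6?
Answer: 532/11 ≈ 48.364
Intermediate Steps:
T(n, D) = 7 (T(n, D) = 6 + 1 = 7)
s(j, c) = 4
N(l, o) = 1/11 (N(l, o) = 1/(7 + 4) = 1/11)
532*N(T(1, h), -10) = 532*(1/11) = 532/11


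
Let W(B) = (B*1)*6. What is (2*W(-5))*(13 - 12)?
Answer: -60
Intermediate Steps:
W(B) = 6*B (W(B) = B*6 = 6*B)
(2*W(-5))*(13 - 12) = (2*(6*(-5)))*(13 - 12) = (2*(-30))*1 = -60*1 = -60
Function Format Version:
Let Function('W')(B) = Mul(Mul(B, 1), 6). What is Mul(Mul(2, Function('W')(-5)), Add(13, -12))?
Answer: -60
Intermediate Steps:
Function('W')(B) = Mul(6, B) (Function('W')(B) = Mul(B, 6) = Mul(6, B))
Mul(Mul(2, Function('W')(-5)), Add(13, -12)) = Mul(Mul(2, Mul(6, -5)), Add(13, -12)) = Mul(Mul(2, -30), 1) = Mul(-60, 1) = -60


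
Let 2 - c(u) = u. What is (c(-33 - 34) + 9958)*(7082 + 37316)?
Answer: 445178746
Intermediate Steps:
c(u) = 2 - u
(c(-33 - 34) + 9958)*(7082 + 37316) = ((2 - (-33 - 34)) + 9958)*(7082 + 37316) = ((2 - 1*(-67)) + 9958)*44398 = ((2 + 67) + 9958)*44398 = (69 + 9958)*44398 = 10027*44398 = 445178746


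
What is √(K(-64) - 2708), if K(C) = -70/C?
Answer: I*√173242/8 ≈ 52.028*I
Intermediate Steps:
√(K(-64) - 2708) = √(-70/(-64) - 2708) = √(-70*(-1/64) - 2708) = √(35/32 - 2708) = √(-86621/32) = I*√173242/8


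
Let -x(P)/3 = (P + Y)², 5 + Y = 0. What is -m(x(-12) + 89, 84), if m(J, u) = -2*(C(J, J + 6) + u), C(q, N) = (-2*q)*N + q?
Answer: -2403852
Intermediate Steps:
Y = -5 (Y = -5 + 0 = -5)
x(P) = -3*(-5 + P)² (x(P) = -3*(P - 5)² = -3*(-5 + P)²)
C(q, N) = q - 2*N*q (C(q, N) = -2*N*q + q = q - 2*N*q)
m(J, u) = -2*u - 2*J*(-11 - 2*J) (m(J, u) = -2*(J*(1 - 2*(J + 6)) + u) = -2*(J*(1 - 2*(6 + J)) + u) = -2*(J*(1 + (-12 - 2*J)) + u) = -2*(J*(-11 - 2*J) + u) = -2*(u + J*(-11 - 2*J)) = -2*u - 2*J*(-11 - 2*J))
-m(x(-12) + 89, 84) = -(-2*84 + 2*(-3*(-5 - 12)² + 89)*(11 + 2*(-3*(-5 - 12)² + 89))) = -(-168 + 2*(-3*(-17)² + 89)*(11 + 2*(-3*(-17)² + 89))) = -(-168 + 2*(-3*289 + 89)*(11 + 2*(-3*289 + 89))) = -(-168 + 2*(-867 + 89)*(11 + 2*(-867 + 89))) = -(-168 + 2*(-778)*(11 + 2*(-778))) = -(-168 + 2*(-778)*(11 - 1556)) = -(-168 + 2*(-778)*(-1545)) = -(-168 + 2404020) = -1*2403852 = -2403852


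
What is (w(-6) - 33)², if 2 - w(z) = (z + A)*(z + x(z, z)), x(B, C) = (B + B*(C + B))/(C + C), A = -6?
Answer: 28561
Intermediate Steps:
x(B, C) = (B + B*(B + C))/(2*C) (x(B, C) = (B + B*(B + C))/((2*C)) = (B + B*(B + C))*(1/(2*C)) = (B + B*(B + C))/(2*C))
w(z) = 2 - (½ + 2*z)*(-6 + z) (w(z) = 2 - (z - 6)*(z + z*(1 + z + z)/(2*z)) = 2 - (-6 + z)*(z + z*(1 + 2*z)/(2*z)) = 2 - (-6 + z)*(z + (½ + z)) = 2 - (-6 + z)*(½ + 2*z) = 2 - (½ + 2*z)*(-6 + z))
(w(-6) - 33)² = ((5 - 2*(-6)² + (23/2)*(-6)) - 33)² = ((5 - 2*36 - 69) - 33)² = ((5 - 72 - 69) - 33)² = (-136 - 33)² = (-169)² = 28561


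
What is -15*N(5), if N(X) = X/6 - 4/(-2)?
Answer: -85/2 ≈ -42.500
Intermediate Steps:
N(X) = 2 + X/6 (N(X) = X*(⅙) - 4*(-½) = X/6 + 2 = 2 + X/6)
-15*N(5) = -15*(2 + (⅙)*5) = -15*(2 + ⅚) = -15*17/6 = -85/2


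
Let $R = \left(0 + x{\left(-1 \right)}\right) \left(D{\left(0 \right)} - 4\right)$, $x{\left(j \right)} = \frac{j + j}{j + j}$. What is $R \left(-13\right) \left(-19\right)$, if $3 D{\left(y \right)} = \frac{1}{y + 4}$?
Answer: $- \frac{11609}{12} \approx -967.42$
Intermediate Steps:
$x{\left(j \right)} = 1$ ($x{\left(j \right)} = \frac{2 j}{2 j} = 2 j \frac{1}{2 j} = 1$)
$D{\left(y \right)} = \frac{1}{3 \left(4 + y\right)}$ ($D{\left(y \right)} = \frac{1}{3 \left(y + 4\right)} = \frac{1}{3 \left(4 + y\right)}$)
$R = - \frac{47}{12}$ ($R = \left(0 + 1\right) \left(\frac{1}{3 \left(4 + 0\right)} - 4\right) = 1 \left(\frac{1}{3 \cdot 4} - 4\right) = 1 \left(\frac{1}{3} \cdot \frac{1}{4} - 4\right) = 1 \left(\frac{1}{12} - 4\right) = 1 \left(- \frac{47}{12}\right) = - \frac{47}{12} \approx -3.9167$)
$R \left(-13\right) \left(-19\right) = \left(- \frac{47}{12}\right) \left(-13\right) \left(-19\right) = \frac{611}{12} \left(-19\right) = - \frac{11609}{12}$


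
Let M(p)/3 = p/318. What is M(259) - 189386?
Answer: -20074657/106 ≈ -1.8938e+5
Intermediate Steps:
M(p) = p/106 (M(p) = 3*(p/318) = p/106)
M(259) - 189386 = (1/106)*259 - 189386 = 259/106 - 189386 = -20074657/106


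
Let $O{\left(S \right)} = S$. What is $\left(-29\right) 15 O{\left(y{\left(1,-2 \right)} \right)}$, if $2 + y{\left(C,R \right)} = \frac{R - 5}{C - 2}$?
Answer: $-2175$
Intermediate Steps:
$y{\left(C,R \right)} = -2 + \frac{-5 + R}{-2 + C}$ ($y{\left(C,R \right)} = -2 + \frac{R - 5}{C - 2} = -2 + \frac{-5 + R}{-2 + C}$)
$\left(-29\right) 15 O{\left(y{\left(1,-2 \right)} \right)} = \left(-29\right) 15 \frac{-1 - 2 - 2}{-2 + 1} = - 435 \frac{-1 - 2 - 2}{-1} = - 435 \left(\left(-1\right) \left(-5\right)\right) = \left(-435\right) 5 = -2175$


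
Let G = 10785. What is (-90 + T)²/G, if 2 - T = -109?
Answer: 147/3595 ≈ 0.040890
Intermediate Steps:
T = 111 (T = 2 - 1*(-109) = 2 + 109 = 111)
(-90 + T)²/G = (-90 + 111)²/10785 = 21²*(1/10785) = 441*(1/10785) = 147/3595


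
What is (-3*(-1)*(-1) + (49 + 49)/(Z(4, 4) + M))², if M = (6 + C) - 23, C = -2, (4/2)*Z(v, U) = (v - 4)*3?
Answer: 24025/361 ≈ 66.551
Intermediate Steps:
Z(v, U) = -6 + 3*v/2 (Z(v, U) = ((v - 4)*3)/2 = ((-4 + v)*3)/2 = (-12 + 3*v)/2 = -6 + 3*v/2)
M = -19 (M = (6 - 2) - 23 = 4 - 23 = -19)
(-3*(-1)*(-1) + (49 + 49)/(Z(4, 4) + M))² = (-3*(-1)*(-1) + (49 + 49)/((-6 + (3/2)*4) - 19))² = (3*(-1) + 98/((-6 + 6) - 19))² = (-3 + 98/(0 - 19))² = (-3 + 98/(-19))² = (-3 + 98*(-1/19))² = (-3 - 98/19)² = (-155/19)² = 24025/361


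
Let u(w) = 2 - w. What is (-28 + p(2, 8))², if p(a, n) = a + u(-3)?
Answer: 441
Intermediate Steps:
p(a, n) = 5 + a (p(a, n) = a + (2 - 1*(-3)) = a + (2 + 3) = a + 5 = 5 + a)
(-28 + p(2, 8))² = (-28 + (5 + 2))² = (-28 + 7)² = (-21)² = 441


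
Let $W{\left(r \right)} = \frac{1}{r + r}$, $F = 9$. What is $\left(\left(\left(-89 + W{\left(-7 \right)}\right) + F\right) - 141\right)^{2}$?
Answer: $\frac{9579025}{196} \approx 48873.0$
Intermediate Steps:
$W{\left(r \right)} = \frac{1}{2 r}$
$\left(\left(\left(-89 + W{\left(-7 \right)}\right) + F\right) - 141\right)^{2} = \left(\left(\left(-89 + \frac{1}{2 \left(-7\right)}\right) + 9\right) - 141\right)^{2} = \left(\left(\left(-89 + \frac{1}{2} \left(- \frac{1}{7}\right)\right) + 9\right) - 141\right)^{2} = \left(\left(\left(-89 - \frac{1}{14}\right) + 9\right) - 141\right)^{2} = \left(\left(- \frac{1247}{14} + 9\right) - 141\right)^{2} = \left(- \frac{1121}{14} - 141\right)^{2} = \left(- \frac{3095}{14}\right)^{2} = \frac{9579025}{196}$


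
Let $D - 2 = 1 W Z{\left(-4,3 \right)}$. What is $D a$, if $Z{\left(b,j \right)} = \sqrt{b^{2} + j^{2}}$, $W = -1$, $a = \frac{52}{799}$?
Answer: $- \frac{156}{799} \approx -0.19524$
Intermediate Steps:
$a = \frac{52}{799}$ ($a = 52 \cdot \frac{1}{799} = \frac{52}{799} \approx 0.065081$)
$D = -3$ ($D = 2 + 1 \left(-1\right) \sqrt{\left(-4\right)^{2} + 3^{2}} = 2 - \sqrt{16 + 9} = 2 - \sqrt{25} = 2 - 5 = -3$)
$D a = \left(-3\right) \frac{52}{799} = - \frac{156}{799}$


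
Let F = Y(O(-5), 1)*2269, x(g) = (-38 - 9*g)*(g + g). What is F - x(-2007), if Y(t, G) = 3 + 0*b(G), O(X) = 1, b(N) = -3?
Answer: 72359157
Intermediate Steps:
x(g) = 2*g*(-38 - 9*g) (x(g) = (-38 - 9*g)*(2*g) = 2*g*(-38 - 9*g))
Y(t, G) = 3 (Y(t, G) = 3 + 0*(-3) = 3 + 0 = 3)
F = 6807 (F = 3*2269 = 6807)
F - x(-2007) = 6807 - (-2)*(-2007)*(38 + 9*(-2007)) = 6807 - (-2)*(-2007)*(38 - 18063) = 6807 - (-2)*(-2007)*(-18025) = 6807 - 1*(-72352350) = 6807 + 72352350 = 72359157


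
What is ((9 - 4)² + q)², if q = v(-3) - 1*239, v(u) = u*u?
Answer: 42025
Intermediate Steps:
v(u) = u²
q = -230 (q = (-3)² - 1*239 = 9 - 239 = -230)
((9 - 4)² + q)² = ((9 - 4)² - 230)² = (5² - 230)² = (25 - 230)² = (-205)² = 42025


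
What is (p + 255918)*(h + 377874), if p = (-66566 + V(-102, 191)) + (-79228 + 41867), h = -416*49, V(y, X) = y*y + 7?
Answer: 58057090980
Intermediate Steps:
V(y, X) = 7 + y² (V(y, X) = y² + 7 = 7 + y²)
h = -20384
p = -93516 (p = (-66566 + (7 + (-102)²)) + (-79228 + 41867) = (-66566 + (7 + 10404)) - 37361 = (-66566 + 10411) - 37361 = -56155 - 37361 = -93516)
(p + 255918)*(h + 377874) = (-93516 + 255918)*(-20384 + 377874) = 162402*357490 = 58057090980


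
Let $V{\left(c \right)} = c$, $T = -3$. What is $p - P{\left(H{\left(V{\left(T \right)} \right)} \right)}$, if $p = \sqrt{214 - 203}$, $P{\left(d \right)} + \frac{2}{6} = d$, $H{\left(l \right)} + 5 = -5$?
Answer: $\frac{31}{3} + \sqrt{11} \approx 13.65$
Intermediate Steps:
$H{\left(l \right)} = -10$ ($H{\left(l \right)} = -5 - 5 = -10$)
$P{\left(d \right)} = - \frac{1}{3} + d$
$p = \sqrt{11} \approx 3.3166$
$p - P{\left(H{\left(V{\left(T \right)} \right)} \right)} = \sqrt{11} - \left(- \frac{1}{3} - 10\right) = \sqrt{11} - - \frac{31}{3} = \sqrt{11} + \frac{31}{3} = \frac{31}{3} + \sqrt{11}$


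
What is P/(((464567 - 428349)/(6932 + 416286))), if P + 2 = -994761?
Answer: -30071543381/2587 ≈ -1.1624e+7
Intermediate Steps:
P = -994763 (P = -2 - 994761 = -994763)
P/(((464567 - 428349)/(6932 + 416286))) = -994763*(6932 + 416286)/(464567 - 428349) = -994763/(36218/423218) = -994763/(36218*(1/423218)) = -994763/18109/211609 = -994763*211609/18109 = -30071543381/2587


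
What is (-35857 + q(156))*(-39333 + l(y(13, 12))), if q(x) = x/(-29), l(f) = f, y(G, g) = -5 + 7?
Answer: 40904593979/29 ≈ 1.4105e+9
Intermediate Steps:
y(G, g) = 2
q(x) = -x/29 (q(x) = x*(-1/29) = -x/29)
(-35857 + q(156))*(-39333 + l(y(13, 12))) = (-35857 - 1/29*156)*(-39333 + 2) = (-35857 - 156/29)*(-39331) = -1040009/29*(-39331) = 40904593979/29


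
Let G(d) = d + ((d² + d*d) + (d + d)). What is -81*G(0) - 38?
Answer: -38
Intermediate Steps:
G(d) = 2*d² + 3*d (G(d) = d + ((d² + d²) + 2*d) = d + (2*d² + 2*d) = d + (2*d + 2*d²) = 2*d² + 3*d)
-81*G(0) - 38 = -0*(3 + 2*0) - 38 = -0*(3 + 0) - 38 = -0*3 - 38 = -81*0 - 38 = 0 - 38 = -38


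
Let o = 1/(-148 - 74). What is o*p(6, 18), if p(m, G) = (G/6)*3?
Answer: -3/74 ≈ -0.040541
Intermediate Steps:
p(m, G) = G/2 (p(m, G) = (G*(1/6))*3 = (G/6)*3 = G/2)
o = -1/222 (o = 1/(-222) = -1/222 ≈ -0.0045045)
o*p(6, 18) = -18/444 = -1/222*9 = -3/74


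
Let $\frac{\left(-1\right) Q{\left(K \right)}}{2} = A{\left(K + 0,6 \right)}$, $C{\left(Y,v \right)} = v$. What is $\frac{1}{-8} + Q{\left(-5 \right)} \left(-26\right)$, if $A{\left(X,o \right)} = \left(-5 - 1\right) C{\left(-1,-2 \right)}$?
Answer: $\frac{4991}{8} \approx 623.88$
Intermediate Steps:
$A{\left(X,o \right)} = 12$ ($A{\left(X,o \right)} = \left(-5 - 1\right) \left(-2\right) = \left(-6\right) \left(-2\right) = 12$)
$Q{\left(K \right)} = -24$ ($Q{\left(K \right)} = \left(-2\right) 12 = -24$)
$\frac{1}{-8} + Q{\left(-5 \right)} \left(-26\right) = \frac{1}{-8} - -624 = - \frac{1}{8} + 624 = \frac{4991}{8}$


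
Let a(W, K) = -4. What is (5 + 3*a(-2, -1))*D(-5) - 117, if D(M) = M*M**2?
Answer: 758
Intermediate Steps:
D(M) = M**3
(5 + 3*a(-2, -1))*D(-5) - 117 = (5 + 3*(-4))*(-5)**3 - 117 = (5 - 12)*(-125) - 117 = -7*(-125) - 117 = 875 - 117 = 758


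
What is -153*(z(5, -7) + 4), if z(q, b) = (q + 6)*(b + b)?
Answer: 22950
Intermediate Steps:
z(q, b) = 2*b*(6 + q) (z(q, b) = (6 + q)*(2*b) = 2*b*(6 + q))
-153*(z(5, -7) + 4) = -153*(2*(-7)*(6 + 5) + 4) = -153*(2*(-7)*11 + 4) = -153*(-154 + 4) = -153*(-150) = 22950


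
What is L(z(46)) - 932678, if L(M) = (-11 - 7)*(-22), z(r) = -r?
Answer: -932282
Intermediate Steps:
L(M) = 396 (L(M) = -18*(-22) = 396)
L(z(46)) - 932678 = 396 - 932678 = -932282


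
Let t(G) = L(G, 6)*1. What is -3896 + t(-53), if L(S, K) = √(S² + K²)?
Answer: -3896 + √2845 ≈ -3842.7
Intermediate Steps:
L(S, K) = √(K² + S²)
t(G) = √(36 + G²) (t(G) = √(6² + G²)*1 = √(36 + G²)*1 = √(36 + G²))
-3896 + t(-53) = -3896 + √(36 + (-53)²) = -3896 + √(36 + 2809) = -3896 + √2845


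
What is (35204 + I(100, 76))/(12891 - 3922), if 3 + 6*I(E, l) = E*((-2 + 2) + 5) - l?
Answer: 211645/53814 ≈ 3.9329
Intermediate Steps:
I(E, l) = -½ - l/6 + 5*E/6 (I(E, l) = -½ + (E*((-2 + 2) + 5) - l)/6 = -½ + (E*(0 + 5) - l)/6 = -½ + (E*5 - l)/6 = -½ + (5*E - l)/6 = -½ + (-l + 5*E)/6 = -½ + (-l/6 + 5*E/6) = -½ - l/6 + 5*E/6)
(35204 + I(100, 76))/(12891 - 3922) = (35204 + (-½ - ⅙*76 + (⅚)*100))/(12891 - 3922) = (35204 + (-½ - 38/3 + 250/3))/8969 = (35204 + 421/6)*(1/8969) = (211645/6)*(1/8969) = 211645/53814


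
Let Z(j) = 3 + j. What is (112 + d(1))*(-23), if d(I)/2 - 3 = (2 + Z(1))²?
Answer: -4370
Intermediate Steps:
d(I) = 78 (d(I) = 6 + 2*(2 + (3 + 1))² = 6 + 2*(2 + 4)² = 6 + 2*6² = 6 + 2*36 = 6 + 72 = 78)
(112 + d(1))*(-23) = (112 + 78)*(-23) = 190*(-23) = -4370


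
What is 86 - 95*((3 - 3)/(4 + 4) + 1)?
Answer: -9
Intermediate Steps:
86 - 95*((3 - 3)/(4 + 4) + 1) = 86 - 95*(0/8 + 1) = 86 - 95*(0*(⅛) + 1) = 86 - 95*(0 + 1) = 86 - 95 = -9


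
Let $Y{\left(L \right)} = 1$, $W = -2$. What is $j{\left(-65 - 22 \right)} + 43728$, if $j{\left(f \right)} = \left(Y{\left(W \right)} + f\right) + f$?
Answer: $43555$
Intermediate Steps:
$j{\left(f \right)} = 1 + 2 f$ ($j{\left(f \right)} = \left(1 + f\right) + f = 1 + 2 f$)
$j{\left(-65 - 22 \right)} + 43728 = \left(1 + 2 \left(-65 - 22\right)\right) + 43728 = \left(1 + 2 \left(-87\right)\right) + 43728 = \left(1 - 174\right) + 43728 = -173 + 43728 = 43555$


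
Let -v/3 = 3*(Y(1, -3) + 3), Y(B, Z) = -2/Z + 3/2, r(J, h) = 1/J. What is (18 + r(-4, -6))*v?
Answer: -6603/8 ≈ -825.38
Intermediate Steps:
Y(B, Z) = 3/2 - 2/Z (Y(B, Z) = -2/Z + 3*(1/2) = -2/Z + 3/2 = 3/2 - 2/Z)
v = -93/2 (v = -9*((3/2 - 2/(-3)) + 3) = -9*((3/2 - 2*(-1/3)) + 3) = -9*((3/2 + 2/3) + 3) = -9*(13/6 + 3) = -9*31/6 = -3*31/2 = -93/2 ≈ -46.500)
(18 + r(-4, -6))*v = (18 + 1/(-4))*(-93/2) = (18 - 1/4)*(-93/2) = (71/4)*(-93/2) = -6603/8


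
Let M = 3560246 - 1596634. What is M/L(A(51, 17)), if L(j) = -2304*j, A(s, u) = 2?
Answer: -490903/1152 ≈ -426.13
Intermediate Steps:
M = 1963612
M/L(A(51, 17)) = 1963612/((-2304*2)) = 1963612/(-4608) = 1963612*(-1/4608) = -490903/1152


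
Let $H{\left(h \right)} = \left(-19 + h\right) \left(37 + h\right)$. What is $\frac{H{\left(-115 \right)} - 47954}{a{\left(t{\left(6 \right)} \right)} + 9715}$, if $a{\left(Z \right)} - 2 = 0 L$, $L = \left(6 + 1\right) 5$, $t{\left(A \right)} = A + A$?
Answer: $- \frac{37502}{9717} \approx -3.8594$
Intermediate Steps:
$t{\left(A \right)} = 2 A$
$L = 35$ ($L = 7 \cdot 5 = 35$)
$a{\left(Z \right)} = 2$ ($a{\left(Z \right)} = 2 + 0 \cdot 35 = 2 + 0 = 2$)
$\frac{H{\left(-115 \right)} - 47954}{a{\left(t{\left(6 \right)} \right)} + 9715} = \frac{\left(-703 + \left(-115\right)^{2} + 18 \left(-115\right)\right) - 47954}{2 + 9715} = \frac{\left(-703 + 13225 - 2070\right) - 47954}{9717} = \left(10452 - 47954\right) \frac{1}{9717} = \left(-37502\right) \frac{1}{9717} = - \frac{37502}{9717}$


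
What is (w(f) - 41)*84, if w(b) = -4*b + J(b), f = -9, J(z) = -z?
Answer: 336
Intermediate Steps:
w(b) = -5*b (w(b) = -4*b - b = -5*b)
(w(f) - 41)*84 = (-5*(-9) - 41)*84 = (45 - 41)*84 = 4*84 = 336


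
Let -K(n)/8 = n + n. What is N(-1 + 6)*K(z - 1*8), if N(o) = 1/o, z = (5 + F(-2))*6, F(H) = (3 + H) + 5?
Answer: -928/5 ≈ -185.60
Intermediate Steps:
F(H) = 8 + H
z = 66 (z = (5 + (8 - 2))*6 = (5 + 6)*6 = 11*6 = 66)
N(o) = 1/o
K(n) = -16*n (K(n) = -8*(n + n) = -16*n)
N(-1 + 6)*K(z - 1*8) = (-16*(66 - 1*8))/(-1 + 6) = (-16*(66 - 8))/5 = (-16*58)/5 = (⅕)*(-928) = -928/5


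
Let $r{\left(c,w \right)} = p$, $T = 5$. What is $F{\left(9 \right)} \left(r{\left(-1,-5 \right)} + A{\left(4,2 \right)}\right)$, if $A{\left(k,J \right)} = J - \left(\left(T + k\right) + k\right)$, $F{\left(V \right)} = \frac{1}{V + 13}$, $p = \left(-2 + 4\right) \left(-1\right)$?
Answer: $- \frac{13}{22} \approx -0.59091$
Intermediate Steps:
$p = -2$ ($p = 2 \left(-1\right) = -2$)
$r{\left(c,w \right)} = -2$
$F{\left(V \right)} = \frac{1}{13 + V}$
$A{\left(k,J \right)} = -5 + J - 2 k$ ($A{\left(k,J \right)} = J - \left(\left(5 + k\right) + k\right) = J - \left(5 + 2 k\right) = -5 + J - 2 k$)
$F{\left(9 \right)} \left(r{\left(-1,-5 \right)} + A{\left(4,2 \right)}\right) = \frac{-2 - 11}{13 + 9} = \frac{-2 - 11}{22} = \frac{1}{22} \left(-13\right) = - \frac{13}{22}$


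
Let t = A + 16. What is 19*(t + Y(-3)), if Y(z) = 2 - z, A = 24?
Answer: 855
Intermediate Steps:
t = 40 (t = 24 + 16 = 40)
19*(t + Y(-3)) = 19*(40 + (2 - 1*(-3))) = 19*(40 + (2 + 3)) = 19*(40 + 5) = 19*45 = 855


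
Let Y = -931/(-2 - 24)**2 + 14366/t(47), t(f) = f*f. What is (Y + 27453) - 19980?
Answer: 11166966169/1493284 ≈ 7478.1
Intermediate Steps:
t(f) = f**2
Y = 7654837/1493284 (Y = -931/(-2 - 24)**2 + 14366/(47**2) = -931/((-26)**2) + 14366/2209 = -931/676 + 14366*(1/2209) = -931*1/676 + 14366/2209 = -931/676 + 14366/2209 = 7654837/1493284 ≈ 5.1262)
(Y + 27453) - 19980 = (7654837/1493284 + 27453) - 19980 = 41002780489/1493284 - 19980 = 11166966169/1493284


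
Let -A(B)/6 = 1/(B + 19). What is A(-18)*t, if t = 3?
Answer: -18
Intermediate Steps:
A(B) = -6/(19 + B) (A(B) = -6/(B + 19) = -6/(19 + B))
A(-18)*t = -6/(19 - 18)*3 = -6/1*3 = -6*1*3 = -6*3 = -18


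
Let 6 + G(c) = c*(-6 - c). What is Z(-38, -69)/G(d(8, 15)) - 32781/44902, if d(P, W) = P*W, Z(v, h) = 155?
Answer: -125701304/169796913 ≈ -0.74030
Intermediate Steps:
G(c) = -6 + c*(-6 - c)
Z(-38, -69)/G(d(8, 15)) - 32781/44902 = 155/(-6 - (8*15)² - 48*15) - 32781/44902 = 155/(-6 - 1*120² - 6*120) - 32781*1/44902 = 155/(-6 - 1*14400 - 720) - 32781/44902 = 155/(-6 - 14400 - 720) - 32781/44902 = 155/(-15126) - 32781/44902 = 155*(-1/15126) - 32781/44902 = -155/15126 - 32781/44902 = -125701304/169796913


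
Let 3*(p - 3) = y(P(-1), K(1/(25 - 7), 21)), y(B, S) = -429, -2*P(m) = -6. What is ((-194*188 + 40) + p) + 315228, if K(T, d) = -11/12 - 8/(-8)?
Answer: 278656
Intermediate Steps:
K(T, d) = 1/12 (K(T, d) = -11*1/12 - 8*(-⅛) = -11/12 + 1 = 1/12)
P(m) = 3 (P(m) = -½*(-6) = 3)
p = -140 (p = 3 + (⅓)*(-429) = 3 - 143 = -140)
((-194*188 + 40) + p) + 315228 = ((-194*188 + 40) - 140) + 315228 = ((-36472 + 40) - 140) + 315228 = (-36432 - 140) + 315228 = -36572 + 315228 = 278656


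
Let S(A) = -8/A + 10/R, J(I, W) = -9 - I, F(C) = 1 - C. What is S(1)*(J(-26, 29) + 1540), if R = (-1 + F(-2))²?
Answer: -17127/2 ≈ -8563.5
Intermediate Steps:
R = 4 (R = (-1 + (1 - 1*(-2)))² = (-1 + (1 + 2))² = (-1 + 3)² = 2² = 4)
S(A) = 5/2 - 8/A (S(A) = -8/A + 10/4 = -8/A + 10*(¼) = -8/A + 5/2 = 5/2 - 8/A)
S(1)*(J(-26, 29) + 1540) = (5/2 - 8/1)*((-9 - 1*(-26)) + 1540) = (5/2 - 8*1)*((-9 + 26) + 1540) = (5/2 - 8)*(17 + 1540) = -11/2*1557 = -17127/2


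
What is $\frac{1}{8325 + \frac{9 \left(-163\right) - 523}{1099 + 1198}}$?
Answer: $\frac{2297}{19120535} \approx 0.00012013$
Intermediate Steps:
$\frac{1}{8325 + \frac{9 \left(-163\right) - 523}{1099 + 1198}} = \frac{1}{8325 + \frac{-1467 - 523}{2297}} = \frac{1}{8325 - \frac{1990}{2297}} = \frac{1}{\frac{19120535}{2297}} = \frac{2297}{19120535}$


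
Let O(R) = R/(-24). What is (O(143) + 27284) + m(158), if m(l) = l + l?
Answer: 662257/24 ≈ 27594.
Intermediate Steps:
m(l) = 2*l
O(R) = -R/24 (O(R) = R*(-1/24) = -R/24)
(O(143) + 27284) + m(158) = (-1/24*143 + 27284) + 2*158 = (-143/24 + 27284) + 316 = 654673/24 + 316 = 662257/24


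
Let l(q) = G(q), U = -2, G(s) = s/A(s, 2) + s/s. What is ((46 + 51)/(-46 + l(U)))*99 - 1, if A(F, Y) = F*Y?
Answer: -19295/89 ≈ -216.80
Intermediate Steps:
G(s) = 3/2 (G(s) = s/((s*2)) + s/s = s/((2*s)) + 1 = s*(1/(2*s)) + 1 = 1/2 + 1 = 3/2)
l(q) = 3/2
((46 + 51)/(-46 + l(U)))*99 - 1 = ((46 + 51)/(-46 + 3/2))*99 - 1 = (97/(-89/2))*99 - 1 = (97*(-2/89))*99 - 1 = -194/89*99 - 1 = -19206/89 - 1 = -19295/89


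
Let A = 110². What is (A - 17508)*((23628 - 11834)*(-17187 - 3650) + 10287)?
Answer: 1328968901728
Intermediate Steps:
A = 12100
(A - 17508)*((23628 - 11834)*(-17187 - 3650) + 10287) = (12100 - 17508)*((23628 - 11834)*(-17187 - 3650) + 10287) = -5408*(11794*(-20837) + 10287) = -5408*(-245751578 + 10287) = -5408*(-245741291) = 1328968901728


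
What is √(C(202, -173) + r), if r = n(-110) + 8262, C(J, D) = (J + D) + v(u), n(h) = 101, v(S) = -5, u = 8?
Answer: √8387 ≈ 91.581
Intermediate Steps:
C(J, D) = -5 + D + J (C(J, D) = (J + D) - 5 = (D + J) - 5 = -5 + D + J)
r = 8363 (r = 101 + 8262 = 8363)
√(C(202, -173) + r) = √((-5 - 173 + 202) + 8363) = √(24 + 8363) = √8387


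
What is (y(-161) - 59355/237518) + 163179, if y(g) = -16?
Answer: 38754090079/237518 ≈ 1.6316e+5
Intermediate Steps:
(y(-161) - 59355/237518) + 163179 = (-16 - 59355/237518) + 163179 = -3859643/237518 + 163179 = 38754090079/237518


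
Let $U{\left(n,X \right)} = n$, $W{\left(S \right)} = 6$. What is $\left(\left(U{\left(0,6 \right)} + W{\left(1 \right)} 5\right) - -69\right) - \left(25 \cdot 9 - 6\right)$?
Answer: $-120$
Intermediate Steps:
$\left(\left(U{\left(0,6 \right)} + W{\left(1 \right)} 5\right) - -69\right) - \left(25 \cdot 9 - 6\right) = \left(\left(0 + 6 \cdot 5\right) - -69\right) - \left(25 \cdot 9 - 6\right) = \left(\left(0 + 30\right) + 69\right) - \left(225 - 6\right) = \left(30 + 69\right) - 219 = 99 - 219 = -120$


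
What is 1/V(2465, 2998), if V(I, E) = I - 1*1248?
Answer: 1/1217 ≈ 0.00082169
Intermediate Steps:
V(I, E) = -1248 + I (V(I, E) = I - 1248 = -1248 + I)
1/V(2465, 2998) = 1/(-1248 + 2465) = 1/1217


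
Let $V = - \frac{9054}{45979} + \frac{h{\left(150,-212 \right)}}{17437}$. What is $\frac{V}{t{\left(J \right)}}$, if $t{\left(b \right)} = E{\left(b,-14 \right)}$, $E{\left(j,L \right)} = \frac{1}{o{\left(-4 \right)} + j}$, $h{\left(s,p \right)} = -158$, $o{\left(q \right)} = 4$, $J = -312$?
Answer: $\frac{7266128320}{114533689} \approx 63.441$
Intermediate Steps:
$E{\left(j,L \right)} = \frac{1}{4 + j}$
$t{\left(b \right)} = \frac{1}{4 + b}$
$V = - \frac{165139280}{801735823}$ ($V = - \frac{9054}{45979} - \frac{158}{17437} = - \frac{165139280}{801735823} \approx -0.20598$)
$\frac{V}{t{\left(J \right)}} = - \frac{165139280}{801735823 \frac{1}{4 - 312}} = - \frac{165139280}{801735823 \frac{1}{-308}} = - \frac{165139280}{801735823 \left(- \frac{1}{308}\right)} = \left(- \frac{165139280}{801735823}\right) \left(-308\right) = \frac{7266128320}{114533689}$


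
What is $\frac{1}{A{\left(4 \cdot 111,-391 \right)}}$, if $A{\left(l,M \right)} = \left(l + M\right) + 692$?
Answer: $\frac{1}{745} \approx 0.0013423$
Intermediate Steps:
$A{\left(l,M \right)} = 692 + M + l$ ($A{\left(l,M \right)} = \left(M + l\right) + 692 = 692 + M + l$)
$\frac{1}{A{\left(4 \cdot 111,-391 \right)}} = \frac{1}{692 - 391 + 4 \cdot 111} = \frac{1}{692 - 391 + 444} = \frac{1}{745}$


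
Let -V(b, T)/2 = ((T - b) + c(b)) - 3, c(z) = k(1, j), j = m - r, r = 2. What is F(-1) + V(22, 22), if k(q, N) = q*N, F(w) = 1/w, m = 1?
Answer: 7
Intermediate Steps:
j = -1 (j = 1 - 1*2 = 1 - 2 = -1)
k(q, N) = N*q
c(z) = -1 (c(z) = -1*1 = -1)
V(b, T) = 8 - 2*T + 2*b (V(b, T) = -2*(((T - b) - 1) - 3) = -2*((-1 + T - b) - 3) = -2*(-4 + T - b) = 8 - 2*T + 2*b)
F(-1) + V(22, 22) = 1/(-1) + (8 - 2*22 + 2*22) = -1 + (8 - 44 + 44) = -1 + 8 = 7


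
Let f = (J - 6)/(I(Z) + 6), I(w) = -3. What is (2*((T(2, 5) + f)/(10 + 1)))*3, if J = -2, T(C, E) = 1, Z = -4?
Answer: -10/11 ≈ -0.90909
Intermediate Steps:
f = -8/3 (f = (-2 - 6)/(-3 + 6) = -8/3 ≈ -2.6667)
(2*((T(2, 5) + f)/(10 + 1)))*3 = (2*((1 - 8/3)/(10 + 1)))*3 = (2*(-5/3/11))*3 = (2*(-5/3*1/11))*3 = (2*(-5/33))*3 = -10/33*3 = -10/11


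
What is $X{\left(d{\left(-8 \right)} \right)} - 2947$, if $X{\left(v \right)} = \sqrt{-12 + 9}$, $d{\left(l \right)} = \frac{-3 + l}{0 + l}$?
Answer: $-2947 + i \sqrt{3} \approx -2947.0 + 1.732 i$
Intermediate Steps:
$d{\left(l \right)} = \frac{-3 + l}{l}$
$X{\left(v \right)} = i \sqrt{3}$ ($X{\left(v \right)} = \sqrt{-3} = i \sqrt{3}$)
$X{\left(d{\left(-8 \right)} \right)} - 2947 = i \sqrt{3} - 2947 = -2947 + i \sqrt{3}$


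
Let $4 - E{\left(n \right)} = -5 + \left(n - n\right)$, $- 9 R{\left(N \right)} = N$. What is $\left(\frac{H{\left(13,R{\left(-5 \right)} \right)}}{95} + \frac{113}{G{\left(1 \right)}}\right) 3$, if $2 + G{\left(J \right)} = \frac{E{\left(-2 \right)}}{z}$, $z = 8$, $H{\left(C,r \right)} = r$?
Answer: $- \frac{154577}{399} \approx -387.41$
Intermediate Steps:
$R{\left(N \right)} = - \frac{N}{9}$
$E{\left(n \right)} = 9$ ($E{\left(n \right)} = 4 - \left(-5 + \left(n - n\right)\right) = 4 - \left(-5 + 0\right) = 4 - -5 = 4 + 5 = 9$)
$G{\left(J \right)} = - \frac{7}{8}$ ($G{\left(J \right)} = -2 + \frac{9}{8} = - \frac{7}{8}$)
$\left(\frac{H{\left(13,R{\left(-5 \right)} \right)}}{95} + \frac{113}{G{\left(1 \right)}}\right) 3 = \left(\frac{\left(- \frac{1}{9}\right) \left(-5\right)}{95} + \frac{113}{- \frac{7}{8}}\right) 3 = \left(\frac{5}{9} \cdot \frac{1}{95} + 113 \left(- \frac{8}{7}\right)\right) 3 = \left(\frac{1}{171} - \frac{904}{7}\right) 3 = \left(- \frac{154577}{1197}\right) 3 = - \frac{154577}{399}$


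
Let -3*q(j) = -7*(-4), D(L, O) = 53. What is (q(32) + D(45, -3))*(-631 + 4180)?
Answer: 154973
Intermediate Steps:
q(j) = -28/3 (q(j) = -(-7)*(-4)/3 = -1/3*28 = -28/3)
(q(32) + D(45, -3))*(-631 + 4180) = (-28/3 + 53)*(-631 + 4180) = (131/3)*3549 = 154973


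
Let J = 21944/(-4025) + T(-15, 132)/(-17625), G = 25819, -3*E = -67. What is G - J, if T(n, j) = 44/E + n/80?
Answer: 26185426217037/1013978000 ≈ 25824.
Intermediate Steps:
E = 67/3 (E = -1/3*(-67) = 67/3 ≈ 22.333)
T(n, j) = 132/67 + n/80 (T(n, j) = 44/(67/3) + n/80 = 44*(3/67) + n*(1/80) = 132/67 + n/80)
J = -5528235037/1013978000 (J = 21944/(-4025) + (132/67 + (1/80)*(-15))/(-17625) = 21944*(-1/4025) + (132/67 - 3/16)*(-1/17625) = -21944/4025 + (1911/1072)*(-1/17625) = -21944/4025 - 637/6298000 = -5528235037/1013978000 ≈ -5.4520)
G - J = 25819 - 1*(-5528235037/1013978000) = 25819 + 5528235037/1013978000 = 26185426217037/1013978000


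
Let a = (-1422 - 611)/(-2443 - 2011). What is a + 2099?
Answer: 9350979/4454 ≈ 2099.5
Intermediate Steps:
a = 2033/4454 (a = -2033/(-4454) = -2033*(-1/4454) = 2033/4454 ≈ 0.45644)
a + 2099 = 2033/4454 + 2099 = 9350979/4454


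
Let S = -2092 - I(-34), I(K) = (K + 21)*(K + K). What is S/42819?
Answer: -992/14273 ≈ -0.069502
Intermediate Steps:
I(K) = 2*K*(21 + K) (I(K) = (21 + K)*(2*K) = 2*K*(21 + K))
S = -2976 (S = -2092 - 2*(-34)*(21 - 34) = -2092 - 2*(-34)*(-13) = -2092 - 1*884 = -2092 - 884 = -2976)
S/42819 = -2976/42819 = -2976*1/42819 = -992/14273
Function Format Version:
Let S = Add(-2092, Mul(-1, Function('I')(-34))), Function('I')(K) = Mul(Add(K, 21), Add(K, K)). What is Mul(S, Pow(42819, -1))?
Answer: Rational(-992, 14273) ≈ -0.069502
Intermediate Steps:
Function('I')(K) = Mul(2, K, Add(21, K)) (Function('I')(K) = Mul(Add(21, K), Mul(2, K)) = Mul(2, K, Add(21, K)))
S = -2976 (S = Add(-2092, Mul(-1, Mul(2, -34, Add(21, -34)))) = Add(-2092, Mul(-1, Mul(2, -34, -13))) = Add(-2092, Mul(-1, 884)) = Add(-2092, -884) = -2976)
Mul(S, Pow(42819, -1)) = Mul(-2976, Pow(42819, -1)) = Mul(-2976, Rational(1, 42819)) = Rational(-992, 14273)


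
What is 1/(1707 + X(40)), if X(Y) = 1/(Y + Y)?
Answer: 80/136561 ≈ 0.00058582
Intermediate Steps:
X(Y) = 1/(2*Y)
1/(1707 + X(40)) = 1/(1707 + (½)/40) = 1/(1707 + (½)*(1/40)) = 1/(1707 + 1/80) = 1/(136561/80) = 80/136561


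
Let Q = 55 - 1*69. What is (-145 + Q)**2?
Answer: 25281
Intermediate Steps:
Q = -14 (Q = 55 - 69 = -14)
(-145 + Q)**2 = (-145 - 14)**2 = (-159)**2 = 25281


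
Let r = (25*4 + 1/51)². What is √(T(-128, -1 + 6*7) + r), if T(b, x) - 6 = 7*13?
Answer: √26272498/51 ≈ 100.50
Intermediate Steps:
T(b, x) = 97 (T(b, x) = 6 + 7*13 = 6 + 91 = 97)
r = 26020201/2601 (r = (100 + 1/51)² = (5101/51)² = 26020201/2601 ≈ 10004.)
√(T(-128, -1 + 6*7) + r) = √(97 + 26020201/2601) = √(26272498/2601) = √26272498/51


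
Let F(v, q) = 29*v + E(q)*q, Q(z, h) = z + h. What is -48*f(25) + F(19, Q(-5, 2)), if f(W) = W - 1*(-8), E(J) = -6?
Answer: -1015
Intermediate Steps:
f(W) = 8 + W (f(W) = W + 8 = 8 + W)
Q(z, h) = h + z
F(v, q) = -6*q + 29*v (F(v, q) = 29*v - 6*q = -6*q + 29*v)
-48*f(25) + F(19, Q(-5, 2)) = -48*(8 + 25) + (-6*(2 - 5) + 29*19) = -48*33 + (-6*(-3) + 551) = -1584 + (18 + 551) = -1584 + 569 = -1015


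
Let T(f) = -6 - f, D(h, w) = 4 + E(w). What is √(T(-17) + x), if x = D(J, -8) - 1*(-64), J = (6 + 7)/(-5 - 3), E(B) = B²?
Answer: √143 ≈ 11.958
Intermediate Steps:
J = -13/8 (J = 13/(-8) = 13*(-⅛) = -13/8 ≈ -1.6250)
D(h, w) = 4 + w²
x = 132 (x = (4 + (-8)²) - 1*(-64) = (4 + 64) + 64 = 68 + 64 = 132)
√(T(-17) + x) = √((-6 - 1*(-17)) + 132) = √((-6 + 17) + 132) = √(11 + 132) = √143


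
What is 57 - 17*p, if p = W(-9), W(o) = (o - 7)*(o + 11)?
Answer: 601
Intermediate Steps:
W(o) = (-7 + o)*(11 + o)
p = -32 (p = -77 + (-9)² + 4*(-9) = -77 + 81 - 36 = -32)
57 - 17*p = 57 - 17*(-32) = 57 + 544 = 601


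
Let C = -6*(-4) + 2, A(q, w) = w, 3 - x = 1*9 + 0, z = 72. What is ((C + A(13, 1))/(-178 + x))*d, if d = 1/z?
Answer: -3/1472 ≈ -0.0020380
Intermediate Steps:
x = -6 (x = 3 - (1*9 + 0) = 3 - (9 + 0) = 3 - 1*9 = 3 - 9 = -6)
C = 26 (C = 24 + 2 = 26)
d = 1/72 ≈ 0.013889
((C + A(13, 1))/(-178 + x))*d = ((26 + 1)/(-178 - 6))*(1/72) = (27/(-184))*(1/72) = (27*(-1/184))*(1/72) = -27/184*1/72 = -3/1472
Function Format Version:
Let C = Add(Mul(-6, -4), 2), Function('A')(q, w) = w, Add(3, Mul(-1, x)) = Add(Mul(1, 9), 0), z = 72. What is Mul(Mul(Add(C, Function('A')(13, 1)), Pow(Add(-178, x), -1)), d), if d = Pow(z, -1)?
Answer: Rational(-3, 1472) ≈ -0.0020380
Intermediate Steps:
x = -6 (x = Add(3, Mul(-1, Add(Mul(1, 9), 0))) = Add(3, Mul(-1, Add(9, 0))) = Add(3, Mul(-1, 9)) = Add(3, -9) = -6)
C = 26 (C = Add(24, 2) = 26)
d = Rational(1, 72) (d = Pow(72, -1) = Rational(1, 72) ≈ 0.013889)
Mul(Mul(Add(C, Function('A')(13, 1)), Pow(Add(-178, x), -1)), d) = Mul(Mul(Add(26, 1), Pow(Add(-178, -6), -1)), Rational(1, 72)) = Mul(Mul(27, Pow(-184, -1)), Rational(1, 72)) = Mul(Mul(27, Rational(-1, 184)), Rational(1, 72)) = Mul(Rational(-27, 184), Rational(1, 72)) = Rational(-3, 1472)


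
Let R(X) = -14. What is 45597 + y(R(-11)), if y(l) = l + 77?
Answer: 45660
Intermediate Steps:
y(l) = 77 + l
45597 + y(R(-11)) = 45597 + (77 - 14) = 45597 + 63 = 45660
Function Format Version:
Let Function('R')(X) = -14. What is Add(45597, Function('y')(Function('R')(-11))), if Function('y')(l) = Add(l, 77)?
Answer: 45660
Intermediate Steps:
Function('y')(l) = Add(77, l)
Add(45597, Function('y')(Function('R')(-11))) = Add(45597, Add(77, -14)) = Add(45597, 63) = 45660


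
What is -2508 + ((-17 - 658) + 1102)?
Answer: -2081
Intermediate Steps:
-2508 + ((-17 - 658) + 1102) = -2508 + (-675 + 1102) = -2508 + 427 = -2081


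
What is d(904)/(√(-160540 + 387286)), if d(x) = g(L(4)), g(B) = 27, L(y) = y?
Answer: 3*√25194/8398 ≈ 0.056701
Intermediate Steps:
d(x) = 27
d(904)/(√(-160540 + 387286)) = 27/(√(-160540 + 387286)) = 27/(√226746) = 27/((3*√25194)) = 27*(√25194/75582) = 3*√25194/8398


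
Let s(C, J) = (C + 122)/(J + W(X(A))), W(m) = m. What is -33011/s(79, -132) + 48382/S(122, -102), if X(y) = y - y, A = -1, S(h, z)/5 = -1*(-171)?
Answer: 1245115414/57285 ≈ 21735.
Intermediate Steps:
S(h, z) = 855 (S(h, z) = 5*(-1*(-171)) = 5*171 = 855)
X(y) = 0
s(C, J) = (122 + C)/J (s(C, J) = (C + 122)/(J + 0) = (122 + C)/J)
-33011/s(79, -132) + 48382/S(122, -102) = -33011*(-132/(122 + 79)) + 48382/855 = -33011/((-1/132*201)) + 48382*(1/855) = -33011/(-67/44) + 48382/855 = -33011*(-44/67) + 48382/855 = 1452484/67 + 48382/855 = 1245115414/57285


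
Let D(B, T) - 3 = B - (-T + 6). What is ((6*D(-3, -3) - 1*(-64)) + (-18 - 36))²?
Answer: 1936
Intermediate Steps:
D(B, T) = -3 + B + T (D(B, T) = 3 + (B - (-T + 6)) = 3 + (B - (6 - T)) = 3 + (B + (-6 + T)) = 3 + (-6 + B + T) = -3 + B + T)
((6*D(-3, -3) - 1*(-64)) + (-18 - 36))² = ((6*(-3 - 3 - 3) - 1*(-64)) + (-18 - 36))² = ((6*(-9) + 64) - 54)² = ((-54 + 64) - 54)² = (10 - 54)² = (-44)² = 1936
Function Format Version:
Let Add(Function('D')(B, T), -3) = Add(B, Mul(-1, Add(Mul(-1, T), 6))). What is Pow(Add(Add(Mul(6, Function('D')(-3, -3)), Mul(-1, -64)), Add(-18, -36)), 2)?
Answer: 1936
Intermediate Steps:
Function('D')(B, T) = Add(-3, B, T) (Function('D')(B, T) = Add(3, Add(B, Mul(-1, Add(Mul(-1, T), 6)))) = Add(3, Add(B, Mul(-1, Add(6, Mul(-1, T))))) = Add(3, Add(B, Add(-6, T))) = Add(3, Add(-6, B, T)) = Add(-3, B, T))
Pow(Add(Add(Mul(6, Function('D')(-3, -3)), Mul(-1, -64)), Add(-18, -36)), 2) = Pow(Add(Add(Mul(6, Add(-3, -3, -3)), Mul(-1, -64)), Add(-18, -36)), 2) = Pow(Add(Add(Mul(6, -9), 64), -54), 2) = Pow(Add(Add(-54, 64), -54), 2) = Pow(Add(10, -54), 2) = Pow(-44, 2) = 1936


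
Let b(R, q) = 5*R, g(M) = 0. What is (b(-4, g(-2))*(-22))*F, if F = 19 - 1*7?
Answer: 5280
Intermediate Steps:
F = 12 (F = 19 - 7 = 12)
(b(-4, g(-2))*(-22))*F = ((5*(-4))*(-22))*12 = -20*(-22)*12 = 440*12 = 5280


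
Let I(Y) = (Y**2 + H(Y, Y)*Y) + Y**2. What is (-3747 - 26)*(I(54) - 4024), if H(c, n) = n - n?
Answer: -6821584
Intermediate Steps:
H(c, n) = 0
I(Y) = 2*Y**2 (I(Y) = (Y**2 + 0*Y) + Y**2 = (Y**2 + 0) + Y**2 = Y**2 + Y**2 = 2*Y**2)
(-3747 - 26)*(I(54) - 4024) = (-3747 - 26)*(2*54**2 - 4024) = -3773*(2*2916 - 4024) = -3773*(5832 - 4024) = -3773*1808 = -6821584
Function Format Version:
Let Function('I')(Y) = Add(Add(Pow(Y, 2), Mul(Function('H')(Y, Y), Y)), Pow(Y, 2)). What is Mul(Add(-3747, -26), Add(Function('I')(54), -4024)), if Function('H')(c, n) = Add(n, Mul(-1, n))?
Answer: -6821584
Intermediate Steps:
Function('H')(c, n) = 0
Function('I')(Y) = Mul(2, Pow(Y, 2)) (Function('I')(Y) = Add(Add(Pow(Y, 2), Mul(0, Y)), Pow(Y, 2)) = Add(Add(Pow(Y, 2), 0), Pow(Y, 2)) = Add(Pow(Y, 2), Pow(Y, 2)) = Mul(2, Pow(Y, 2)))
Mul(Add(-3747, -26), Add(Function('I')(54), -4024)) = Mul(Add(-3747, -26), Add(Mul(2, Pow(54, 2)), -4024)) = Mul(-3773, Add(Mul(2, 2916), -4024)) = Mul(-3773, Add(5832, -4024)) = Mul(-3773, 1808) = -6821584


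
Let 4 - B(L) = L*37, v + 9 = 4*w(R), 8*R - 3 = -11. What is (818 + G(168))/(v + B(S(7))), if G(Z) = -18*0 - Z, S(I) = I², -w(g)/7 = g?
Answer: -65/179 ≈ -0.36313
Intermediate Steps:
R = -1 (R = 3/8 + (⅛)*(-11) = 3/8 - 11/8 = -1)
w(g) = -7*g
v = 19 (v = -9 + 4*(-7*(-1)) = -9 + 4*7 = -9 + 28 = 19)
B(L) = 4 - 37*L (B(L) = 4 - L*37 = 4 - 37*L)
G(Z) = -Z (G(Z) = 0 - Z = -Z)
(818 + G(168))/(v + B(S(7))) = (818 - 1*168)/(19 + (4 - 37*7²)) = (818 - 168)/(19 + (4 - 37*49)) = 650/(19 + (4 - 1813)) = 650/(19 - 1809) = 650/(-1790) = 650*(-1/1790) = -65/179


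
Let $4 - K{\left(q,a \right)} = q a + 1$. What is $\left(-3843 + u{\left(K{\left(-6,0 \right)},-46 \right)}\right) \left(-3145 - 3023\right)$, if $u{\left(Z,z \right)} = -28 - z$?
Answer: $23592600$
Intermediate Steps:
$K{\left(q,a \right)} = 3 - a q$ ($K{\left(q,a \right)} = 4 - \left(q a + 1\right) = 4 - \left(a q + 1\right) = 4 - \left(1 + a q\right) = 3 - a q$)
$\left(-3843 + u{\left(K{\left(-6,0 \right)},-46 \right)}\right) \left(-3145 - 3023\right) = \left(-3843 - -18\right) \left(-3145 - 3023\right) = \left(-3843 + \left(-28 + 46\right)\right) \left(-6168\right) = \left(-3843 + 18\right) \left(-6168\right) = \left(-3825\right) \left(-6168\right) = 23592600$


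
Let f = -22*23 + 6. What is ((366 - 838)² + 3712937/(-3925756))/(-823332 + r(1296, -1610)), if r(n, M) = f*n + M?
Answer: -874591911767/5782410894152 ≈ -0.15125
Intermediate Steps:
f = -500 (f = -506 + 6 = -500)
r(n, M) = M - 500*n (r(n, M) = -500*n + M = M - 500*n)
((366 - 838)² + 3712937/(-3925756))/(-823332 + r(1296, -1610)) = ((366 - 838)² + 3712937/(-3925756))/(-823332 + (-1610 - 500*1296)) = ((-472)² + 3712937*(-1/3925756))/(-823332 + (-1610 - 648000)) = (222784 - 3712937/3925756)/(-823332 - 649610) = (874591911767/3925756)/(-1472942) = (874591911767/3925756)*(-1/1472942) = -874591911767/5782410894152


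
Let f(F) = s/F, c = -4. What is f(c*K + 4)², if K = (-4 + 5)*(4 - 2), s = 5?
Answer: 25/16 ≈ 1.5625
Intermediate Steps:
K = 2 (K = 1*2 = 2)
f(F) = 5/F
f(c*K + 4)² = (5/(-4*2 + 4))² = (5/(-8 + 4))² = (5/(-4))² = (5*(-¼))² = (-5/4)² = 25/16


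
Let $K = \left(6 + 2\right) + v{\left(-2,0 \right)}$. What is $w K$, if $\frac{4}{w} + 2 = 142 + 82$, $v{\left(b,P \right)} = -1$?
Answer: $\frac{14}{111} \approx 0.12613$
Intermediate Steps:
$w = \frac{2}{111}$ ($w = \frac{4}{-2 + \left(142 + 82\right)} = \frac{4}{-2 + 224} = \frac{4}{222} = 4 \cdot \frac{1}{222} = \frac{2}{111} \approx 0.018018$)
$K = 7$ ($K = \left(6 + 2\right) - 1 = 8 - 1 = 7$)
$w K = \frac{2}{111} \cdot 7 = \frac{14}{111}$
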